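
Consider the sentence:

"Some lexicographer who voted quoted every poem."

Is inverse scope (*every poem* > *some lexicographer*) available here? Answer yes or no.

*every poem* sits in the matrix clause, not in the relative clause on *some lexicographer*.
Ordinary QR to a clause-peripheral position gives the wide-scope LF for the lower DP.
Both orderings are possible: *some lexicographer* > *every poem* and *every poem* > *some lexicographer*.

Yes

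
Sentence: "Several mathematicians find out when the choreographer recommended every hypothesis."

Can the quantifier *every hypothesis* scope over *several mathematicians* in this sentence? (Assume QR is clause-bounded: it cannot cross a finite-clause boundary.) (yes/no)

*every hypothesis* sits inside the embedded question *when the choreographer recommended every hypothesis*.
Embedded questions are wh-islands: a quantifier inside an indirect question cannot QR into the matrix clause.
So *every hypothesis* cannot raise high enough to outscope *several mathematicians*; only the surface ordering *several mathematicians* > *every hypothesis* is available.

No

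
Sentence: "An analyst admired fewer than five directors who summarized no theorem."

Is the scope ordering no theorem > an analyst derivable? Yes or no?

No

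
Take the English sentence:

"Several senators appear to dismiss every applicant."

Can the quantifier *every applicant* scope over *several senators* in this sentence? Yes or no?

Yes

*every applicant* is the object of the infinitival complement of a raising predicate; raising infinitives are transparent for QR, so the two DPs are in effect clausemates.
With no island boundary between them, the object can take inverse scope over the subject via ordinary QR within the clause.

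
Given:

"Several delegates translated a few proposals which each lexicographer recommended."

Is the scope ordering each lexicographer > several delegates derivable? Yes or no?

No

Structurally, *each lexicographer* is inside the relative clause *which each lexicographer recommended* modifying *a few proposals*.
Relative clauses are scope islands: a quantifier cannot QR out of a relative clause to take scope in the matrix clause.
So *each lexicographer* cannot raise high enough to outscope *several delegates*; only the surface ordering *several delegates* > *each lexicographer* is available.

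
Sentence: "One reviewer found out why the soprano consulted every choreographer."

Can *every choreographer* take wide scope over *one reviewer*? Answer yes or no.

No

*every choreographer* sits inside the embedded question *why the soprano consulted every choreographer*.
The wh-island constraint blocks QR out of an embedded interrogative.
*every choreographer* > *one reviewer* would require crossing that boundary, which is illicit.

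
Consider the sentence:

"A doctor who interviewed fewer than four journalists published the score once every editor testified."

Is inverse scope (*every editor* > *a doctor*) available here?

Structurally, *every editor* is inside the adjunct clause *once every editor testified*.
Since the clause is an adjunct (not a complement), the Adjunct Condition blocks QR across its edge.
So *every editor* cannot raise high enough to outscope *a doctor*; only the surface ordering *a doctor* > *every editor* is available.
(Only the surface reading survives: one fixed doctor with respect to all the relevant editors.)

No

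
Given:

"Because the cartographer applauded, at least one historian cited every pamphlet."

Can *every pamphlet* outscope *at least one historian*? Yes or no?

Yes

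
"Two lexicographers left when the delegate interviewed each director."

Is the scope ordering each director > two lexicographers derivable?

*each director* is embedded in the adjunct clause *when the delegate interviewed each director*.
Since the clause is an adjunct (not a complement), the Adjunct Condition blocks QR across its edge.
There is no licit LF on which *each director* c-commands *two lexicographers*.

No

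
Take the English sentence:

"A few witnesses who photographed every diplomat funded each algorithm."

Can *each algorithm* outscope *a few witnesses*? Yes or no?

The relative clause *who photographed every diplomat* modifies *a few witnesses*, but *each algorithm* is not inside that relative clause — it is an argument of the matrix verb.
QR within a single clause is free, so the lower quantifier may take scope over the higher one.
So *each algorithm* > *a few witnesses* is among the available readings.

Yes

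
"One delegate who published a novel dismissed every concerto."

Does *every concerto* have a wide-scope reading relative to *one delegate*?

Yes

The relative clause *who published a novel* modifies *one delegate*, but *every concerto* is not inside that relative clause — it is an argument of the matrix verb.
QR within a single clause is free, so the lower quantifier may take scope over the higher one.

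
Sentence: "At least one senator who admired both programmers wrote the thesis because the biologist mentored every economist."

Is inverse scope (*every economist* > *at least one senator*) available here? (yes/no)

The target quantifier *every economist* is part of the adjunct clause *because the biologist mentored every economist*.
Adjuncts are opaque for quantifier raising; a quantifier in an adjunct stays inside it.
So the wide-scope reading for *every economist* is blocked.

No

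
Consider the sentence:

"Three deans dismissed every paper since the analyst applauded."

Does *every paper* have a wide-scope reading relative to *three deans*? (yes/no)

Yes

Neither queried DP is inside the adjunct, so the adjunct-island constraint does not apply.
Nothing blocks QR of the lower DP to a position above the higher one, so inverse scope is available.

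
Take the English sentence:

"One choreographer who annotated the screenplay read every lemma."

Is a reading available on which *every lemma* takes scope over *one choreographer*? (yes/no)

The relative clause *who annotated the screenplay* modifies *one choreographer*, but *every lemma* is not inside that relative clause — it is an argument of the matrix verb.
Nothing blocks QR of the lower DP to a position above the higher one, so inverse scope is available.

Yes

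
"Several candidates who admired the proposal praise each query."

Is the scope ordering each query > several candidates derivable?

Yes

*each query* is a matrix argument; only *several candidates* is modified by the relative clause *who admired the proposal*, so the RC island is irrelevant to the target quantifier.
Clause-internal QR can adjoin the lower DP above the subject, yielding the inverse reading.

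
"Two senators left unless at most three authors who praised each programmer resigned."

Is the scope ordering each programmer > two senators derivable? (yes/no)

No

*each programmer* is embedded in the relative clause *who praised each programmer*, which is itself inside the adjunct *unless at most three authors who praised each programmer resigned*.
Both the relative clause and the enclosing adjunct are scope islands; QR cannot cross either.
So *each programmer* cannot raise to a position above *two senators*.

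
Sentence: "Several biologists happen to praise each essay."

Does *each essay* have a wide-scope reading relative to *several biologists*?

Yes

*each essay* is the object of the infinitival complement of a raising predicate; raising infinitives are transparent for QR, so the two DPs are in effect clausemates.
Ordinary QR to a clause-peripheral position gives the wide-scope LF for the lower DP.
So *each essay* > *several biologists* is among the available readings.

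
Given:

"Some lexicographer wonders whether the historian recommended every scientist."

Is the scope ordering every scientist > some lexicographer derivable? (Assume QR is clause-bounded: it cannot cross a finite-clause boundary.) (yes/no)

*every scientist* occurs within the embedded question *whether the historian recommended every scientist*.
Embedded questions are wh-islands: a quantifier inside an indirect question cannot QR into the matrix clause.
*every scientist* > *some lexicographer* would require crossing that boundary, which is illicit.
(Only the surface reading survives: one fixed lexicographer with respect to all the relevant scientists.)

No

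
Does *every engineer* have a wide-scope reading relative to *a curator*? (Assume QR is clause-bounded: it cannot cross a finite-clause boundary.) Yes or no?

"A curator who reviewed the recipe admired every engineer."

The RC *who reviewed the recipe* is an island, but *every engineer* is not inside it — it is the matrix object, a clausemate of *a curator*.
No island intervenes, so both surface and inverse scope are derivable.

Yes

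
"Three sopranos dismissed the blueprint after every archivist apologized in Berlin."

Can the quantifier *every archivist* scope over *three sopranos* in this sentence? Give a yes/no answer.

No

The DP *every archivist* is contained in the adjunct clause *after every archivist apologized in Berlin*.
The adjunct-island constraint bars QR out of an adverbial clause.
*every archivist* is confined to the island and cannot take scope over *three sopranos*.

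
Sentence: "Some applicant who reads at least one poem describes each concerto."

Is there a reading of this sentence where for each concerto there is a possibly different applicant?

The paraphrase describes the scope ordering *each concerto* > *some applicant*.
The relative clause *who reads at least one poem* modifies *some applicant*, but *each concerto* is not inside that relative clause — it is an argument of the matrix verb.
QR within a single clause is free, so the lower quantifier may take scope over the higher one.
Both orderings are possible: *some applicant* > *each concerto* and *each concerto* > *some applicant*.

Yes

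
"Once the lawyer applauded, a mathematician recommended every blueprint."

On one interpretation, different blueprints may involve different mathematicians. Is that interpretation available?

Yes

This is the *every blueprint* > *a mathematician* reading.
*every blueprint* is a matrix argument; the adjunct is an island but the target quantifier is outside it.
Since no island is crossed, the inverse ordering is licensed alongside surface scope.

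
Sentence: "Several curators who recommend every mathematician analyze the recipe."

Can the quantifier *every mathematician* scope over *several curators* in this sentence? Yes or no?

No

*every mathematician* is embedded in the relative clause *who recommend every mathematician*.
The relative clause forms an island for QR, so the quantifier is confined to the head noun's restrictor.
So *every mathematician* cannot raise to a position above *several curators*.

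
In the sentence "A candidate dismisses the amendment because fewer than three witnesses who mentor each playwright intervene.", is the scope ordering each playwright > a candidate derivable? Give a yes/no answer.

No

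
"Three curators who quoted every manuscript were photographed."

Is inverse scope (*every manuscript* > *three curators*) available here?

No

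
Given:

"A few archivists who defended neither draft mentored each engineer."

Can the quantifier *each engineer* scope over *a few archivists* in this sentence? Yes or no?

Yes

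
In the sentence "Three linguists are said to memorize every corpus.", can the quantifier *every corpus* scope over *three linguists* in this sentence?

Raising constructions are monoclausal for scope purposes; *every corpus* is not separated from *three linguists* by any island.
No island intervenes, so both surface and inverse scope are derivable.

Yes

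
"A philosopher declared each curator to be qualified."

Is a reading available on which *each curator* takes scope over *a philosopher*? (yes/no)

*each curator* is the subject of an ECM infinitive — the infinitival complement of an ECM verb is not a scope island, so *each curator* can raise into the matrix clause.
No island intervenes, so both surface and inverse scope are derivable.

Yes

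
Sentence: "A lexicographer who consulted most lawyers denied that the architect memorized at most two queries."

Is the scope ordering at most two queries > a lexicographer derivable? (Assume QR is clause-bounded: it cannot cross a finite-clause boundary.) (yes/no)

No

*at most two queries* is embedded in the finite complement clause *that the architect memorized at most two queries*.
With QR restricted to its own tensed clause, the embedded quantifier cannot reach a matrix scope position.
So *at most two queries* cannot raise to a position above *a lexicographer*.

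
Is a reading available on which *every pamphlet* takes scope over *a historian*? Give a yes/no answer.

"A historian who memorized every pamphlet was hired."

No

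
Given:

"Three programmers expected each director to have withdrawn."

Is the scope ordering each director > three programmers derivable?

Yes

*each director* is the subject of an ECM infinitive — the infinitival complement of an ECM verb is not a scope island, so *each director* can raise into the matrix clause.
Ordinary QR to a clause-peripheral position gives the wide-scope LF for the lower DP.
So *each director* > *three programmers* is among the available readings.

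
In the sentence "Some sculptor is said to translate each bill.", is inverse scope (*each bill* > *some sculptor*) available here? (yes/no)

Yes

Raising constructions are monoclausal for scope purposes; *each bill* is not separated from *some sculptor* by any island.
QR within a single clause is free, so the lower quantifier may take scope over the higher one.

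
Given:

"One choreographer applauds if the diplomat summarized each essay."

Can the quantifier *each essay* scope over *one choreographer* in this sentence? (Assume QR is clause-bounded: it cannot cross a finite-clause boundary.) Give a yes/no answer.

No

*each essay* occurs within the adjunct clause *if the diplomat summarized each essay*.
Adjunct clauses are scope islands: a quantifier inside an adjunct cannot raise into the matrix clause.
*each essay* is confined to the island and cannot take scope over *one choreographer*.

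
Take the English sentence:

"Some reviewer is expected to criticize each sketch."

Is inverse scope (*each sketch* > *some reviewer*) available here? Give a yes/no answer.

Yes

The matrix predicate is a raising verb, whose infinitival complement is not a scope island — *each sketch* can QR into the matrix clause.
With no island boundary between them, the object can take inverse scope over the subject via ordinary QR within the clause.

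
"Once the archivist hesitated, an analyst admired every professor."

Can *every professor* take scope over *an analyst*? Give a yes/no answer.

Neither queried DP is inside the adjunct, so the adjunct-island constraint does not apply.
No island intervenes, so both surface and inverse scope are derivable.

Yes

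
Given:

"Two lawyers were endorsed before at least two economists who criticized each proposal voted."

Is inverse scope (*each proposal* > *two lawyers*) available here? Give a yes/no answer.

No

The DP *each proposal* is contained in the relative clause *who criticized each proposal*, which is itself inside the adjunct *before at least two economists who criticized each proposal voted*.
Even if one barrier were somehow void, the other would still block QR.
So *each proposal* cannot raise high enough to outscope *two lawyers*; only the surface ordering *two lawyers* > *each proposal* is available.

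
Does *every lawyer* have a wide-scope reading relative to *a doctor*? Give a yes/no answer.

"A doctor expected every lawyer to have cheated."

This is an ECM construction: *every lawyer* is the infinitival subject, Case-marked by the matrix verb, and the infinitive is transparent for QR.
With no island boundary between them, the object can take inverse scope over the subject via ordinary QR within the clause.
The sentence is scopally ambiguous between *a doctor* > *every lawyer* and *every lawyer* > *a doctor*.

Yes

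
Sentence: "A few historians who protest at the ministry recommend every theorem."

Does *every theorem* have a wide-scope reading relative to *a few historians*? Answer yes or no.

The relative clause *who protest at the ministry* modifies *a few historians*, but *every theorem* is not inside that relative clause — it is an argument of the matrix verb.
Nothing blocks QR of the lower DP to a position above the higher one, so inverse scope is available.

Yes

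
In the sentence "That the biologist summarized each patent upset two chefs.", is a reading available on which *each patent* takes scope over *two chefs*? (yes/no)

No

The target quantifier *each patent* is part of the sentential subject *that the biologist summarized each patent*.
Sentential subjects are islands: a quantifier inside the subject clause cannot raise over the matrix predicate.
*each patent* is confined to the island and cannot take scope over *two chefs*.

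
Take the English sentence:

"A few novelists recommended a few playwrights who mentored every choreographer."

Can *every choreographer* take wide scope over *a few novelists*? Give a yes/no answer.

Structurally, *every choreographer* is inside the relative clause *who mentored every choreographer* modifying *a few playwrights*.
The relative clause forms an island for QR, so the quantifier is confined to the head noun's restrictor.
The inverse ordering *every choreographer* > *a few novelists* is therefore underivable.

No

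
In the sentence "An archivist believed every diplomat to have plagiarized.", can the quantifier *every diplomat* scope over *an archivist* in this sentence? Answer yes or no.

*every diplomat* is the subject of an ECM infinitive — the infinitival complement of an ECM verb is not a scope island, so *every diplomat* can raise into the matrix clause.
Nothing blocks QR of the lower DP to a position above the higher one, so inverse scope is available.

Yes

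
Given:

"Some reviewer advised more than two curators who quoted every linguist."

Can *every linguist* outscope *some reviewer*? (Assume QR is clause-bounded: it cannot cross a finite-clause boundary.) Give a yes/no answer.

Structurally, *every linguist* is inside the relative clause *who quoted every linguist* modifying *more than two curators*.
Relative clauses are scope islands: a quantifier cannot QR out of a relative clause to take scope in the matrix clause.
So the wide-scope reading for *every linguist* is blocked.

No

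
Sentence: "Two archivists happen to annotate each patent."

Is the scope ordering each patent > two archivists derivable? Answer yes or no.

Yes

The matrix predicate is a raising verb, whose infinitival complement is not a scope island — *each patent* can QR into the matrix clause.
Clause-internal QR can adjoin the lower DP above the subject, yielding the inverse reading.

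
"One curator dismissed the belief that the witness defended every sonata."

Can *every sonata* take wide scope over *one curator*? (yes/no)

No

The target quantifier *every sonata* is part of the complex NP *the belief that the witness defended every sonata*.
Noun-complement clauses are scope islands (the Complex NP Constraint): a quantifier inside one cannot scope into the matrix.
There is no licit LF on which *every sonata* c-commands *one curator*.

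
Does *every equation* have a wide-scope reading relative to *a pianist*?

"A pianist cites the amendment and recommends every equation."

*every equation* is embedded in one conjunct of the coordinate structure (*recommends every equation*).
Asymmetric QR out of one conjunct violates the Coordinate Structure Constraint.
The inverse ordering *every equation* > *a pianist* is therefore underivable.
(Only the surface reading survives: one fixed pianist with respect to all the relevant equations.)

No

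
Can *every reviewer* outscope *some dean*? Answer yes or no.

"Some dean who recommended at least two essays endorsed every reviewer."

Yes

Although the sentence contains a relative clause (*who recommended at least two essays*), *every reviewer* is outside it, in the matrix VP.
Nothing blocks QR of the lower DP to a position above the higher one, so inverse scope is available.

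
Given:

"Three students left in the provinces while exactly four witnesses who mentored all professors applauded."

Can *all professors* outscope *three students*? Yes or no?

The DP *all professors* is contained in the relative clause *who mentored all professors*, which is itself inside the adjunct *while exactly four witnesses who mentored all professors applauded*.
Both the relative clause and the enclosing adjunct are scope islands; QR cannot cross either.
So *all professors* cannot raise to a position above *three students*.

No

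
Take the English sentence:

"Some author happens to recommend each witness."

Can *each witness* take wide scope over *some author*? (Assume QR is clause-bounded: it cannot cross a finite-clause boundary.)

Yes

Infinitival complements of raising predicates do not block QR; *each witness* and *some author* are effectively clausemates.
Clause-internal QR can adjoin the lower DP above the subject, yielding the inverse reading.
Both orderings are possible: *some author* > *each witness* and *each witness* > *some author*.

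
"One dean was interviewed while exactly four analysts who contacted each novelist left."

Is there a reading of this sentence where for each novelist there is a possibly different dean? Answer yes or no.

The described interpretation is the *each novelist* > *one dean* scoping.
*each novelist* occurs within the relative clause *who contacted each novelist*, which is itself inside the adjunct *while exactly four analysts who contacted each novelist left*.
The quantifier would have to escape first the RC and then the adjunct — two independent island violations.
The inverse ordering *each novelist* > *one dean* is therefore underivable.
(Only the surface reading survives: one fixed dean with respect to all the relevant novelists.)

No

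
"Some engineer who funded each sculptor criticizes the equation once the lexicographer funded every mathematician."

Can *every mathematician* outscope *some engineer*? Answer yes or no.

The DP *every mathematician* is contained in the adjunct clause *once the lexicographer funded every mathematician*.
The adjunct-island constraint bars QR out of an adverbial clause.
*every mathematician* > *some engineer* would require crossing that boundary, which is illicit.

No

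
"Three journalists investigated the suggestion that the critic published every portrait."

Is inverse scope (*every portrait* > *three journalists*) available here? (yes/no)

No

*every portrait* is embedded in the complex NP *the suggestion that the critic published every portrait*.
Since the clause is the complement of a nominal head, the CNPC blocks scope extraction.
The inverse ordering *every portrait* > *three journalists* is therefore underivable.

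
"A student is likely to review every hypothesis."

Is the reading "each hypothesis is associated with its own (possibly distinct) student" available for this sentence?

The described interpretation is the *every hypothesis* > *a student* scoping.
*every hypothesis* is the object of the infinitival complement of a raising predicate; raising infinitives are transparent for QR, so the two DPs are in effect clausemates.
Nothing blocks QR of the lower DP to a position above the higher one, so inverse scope is available.
So *every hypothesis* > *a student* is among the available readings.

Yes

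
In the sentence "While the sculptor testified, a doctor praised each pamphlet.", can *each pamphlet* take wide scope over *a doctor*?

Yes

Neither queried DP is inside the adjunct, so the adjunct-island constraint does not apply.
QR within a single clause is free, so the lower quantifier may take scope over the higher one.
The sentence is scopally ambiguous between *a doctor* > *each pamphlet* and *each pamphlet* > *a doctor*.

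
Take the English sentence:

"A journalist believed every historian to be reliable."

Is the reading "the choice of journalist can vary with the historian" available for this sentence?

Yes

That reading corresponds to *every historian* > *a journalist*.
*every historian* is the subject of an ECM infinitive — the infinitival complement of an ECM verb is not a scope island, so *every historian* can raise into the matrix clause.
With no island boundary between them, the object can take inverse scope over the subject via ordinary QR within the clause.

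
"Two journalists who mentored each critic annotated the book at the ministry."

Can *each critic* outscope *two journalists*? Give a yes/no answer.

*each critic* sits inside the relative clause *who mentored each critic*.
Quantifiers inside a relative clause are trapped there; the RC boundary blocks QR.
There is no licit LF on which *each critic* c-commands *two journalists*.

No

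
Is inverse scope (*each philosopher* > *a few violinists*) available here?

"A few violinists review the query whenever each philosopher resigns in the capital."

No

The target quantifier *each philosopher* is part of the adjunct clause *whenever each philosopher resigns in the capital*.
Scope out of an adjunct clause is unavailable: QR respects the adjunct-island constraint.
*each philosopher* > *a few violinists* would require crossing that boundary, which is illicit.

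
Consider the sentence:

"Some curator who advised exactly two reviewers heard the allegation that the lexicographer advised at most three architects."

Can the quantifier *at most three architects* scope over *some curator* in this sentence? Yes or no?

The DP *at most three architects* is contained in the complex NP *the allegation that the lexicographer advised at most three architects*.
Since the clause is the complement of a nominal head, the CNPC blocks scope extraction.
There is no licit LF on which *at most three architects* c-commands *some curator*.

No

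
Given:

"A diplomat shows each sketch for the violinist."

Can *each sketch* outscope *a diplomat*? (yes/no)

Yes

*a diplomat* and *each sketch* are co-arguments of the matrix verb, with nothing but a clause-internal boundary between them.
Clause-internal QR can adjoin the lower DP above the subject, yielding the inverse reading.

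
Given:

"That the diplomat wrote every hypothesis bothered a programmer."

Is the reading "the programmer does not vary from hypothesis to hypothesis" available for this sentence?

Yes

That reading corresponds to *a programmer* > *every hypothesis*.
*a programmer* is a matrix-clause argument and can take scope within the matrix clause over the constituent containing *every hypothesis*, so *a programmer* > *every hypothesis* needs no island-crossing movement and is available.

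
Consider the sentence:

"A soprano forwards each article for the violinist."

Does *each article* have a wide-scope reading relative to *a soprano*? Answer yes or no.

Yes

*each article* is the matrix object and *a soprano* the matrix subject; the two are clausemates.
With no island boundary between them, the object can take inverse scope over the subject via ordinary QR within the clause.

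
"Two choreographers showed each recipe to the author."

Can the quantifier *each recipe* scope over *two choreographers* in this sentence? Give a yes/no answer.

Yes

Both DPs are arguments of the same predicate; there is no clause or island boundary between them.
With no island boundary between them, the object can take inverse scope over the subject via ordinary QR within the clause.
So *each recipe* > *two choreographers* is among the available readings.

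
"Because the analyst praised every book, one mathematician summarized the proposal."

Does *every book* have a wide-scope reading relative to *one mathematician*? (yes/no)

No

Structurally, *every book* is inside the adjunct clause *because the analyst praised every book*.
The adjunct-island constraint bars QR out of an adverbial clause.
So the wide-scope reading for *every book* is blocked.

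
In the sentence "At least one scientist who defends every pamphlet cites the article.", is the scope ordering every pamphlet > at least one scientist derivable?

No

Structurally, *every pamphlet* is inside the relative clause *who defends every pamphlet*.
QR out of a relative clause is ruled out by the relative-clause island constraint.
So *every pamphlet* cannot raise high enough to outscope *at least one scientist*; only the surface ordering *at least one scientist* > *every pamphlet* is available.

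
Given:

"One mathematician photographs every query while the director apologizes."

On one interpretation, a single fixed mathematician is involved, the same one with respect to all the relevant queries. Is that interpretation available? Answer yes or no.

The described interpretation is the *one mathematician* > *every query* scoping.
Surface scope (*one mathematician* > *every query*) is always derivable; islands only block QR, not in-situ interpretation.

Yes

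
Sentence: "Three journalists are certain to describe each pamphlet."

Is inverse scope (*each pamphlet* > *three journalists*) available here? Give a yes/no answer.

The matrix predicate is a raising verb, whose infinitival complement is not a scope island — *each pamphlet* can QR into the matrix clause.
Since no island is crossed, the inverse ordering is licensed alongside surface scope.

Yes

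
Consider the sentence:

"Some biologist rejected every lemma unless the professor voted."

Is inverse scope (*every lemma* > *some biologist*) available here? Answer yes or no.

Yes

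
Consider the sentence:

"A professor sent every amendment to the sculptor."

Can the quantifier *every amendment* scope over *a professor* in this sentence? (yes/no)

Yes

*every amendment* is the matrix object and *a professor* the matrix subject; the two are clausemates.
Nothing blocks QR of the lower DP to a position above the higher one, so inverse scope is available.
So *every amendment* > *a professor* is among the available readings.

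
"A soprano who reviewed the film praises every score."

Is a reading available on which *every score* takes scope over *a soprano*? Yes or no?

Yes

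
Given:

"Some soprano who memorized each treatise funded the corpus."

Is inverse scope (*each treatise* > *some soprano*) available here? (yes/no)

No

*each treatise* occurs within the relative clause *who memorized each treatise*.
Relative clauses block scope extraction: QR cannot target a position outside the modified NP.
Hence only narrow scope for *each treatise* (under *some soprano*) survives.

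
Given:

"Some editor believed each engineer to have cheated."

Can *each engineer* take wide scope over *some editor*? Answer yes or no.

*each engineer* is the subject of an ECM infinitive — the infinitival complement of an ECM verb is not a scope island, so *each engineer* can raise into the matrix clause.
Nothing blocks QR of the lower DP to a position above the higher one, so inverse scope is available.
Both orderings are possible: *some editor* > *each engineer* and *each engineer* > *some editor*.

Yes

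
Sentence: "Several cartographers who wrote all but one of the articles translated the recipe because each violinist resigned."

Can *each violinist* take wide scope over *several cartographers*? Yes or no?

No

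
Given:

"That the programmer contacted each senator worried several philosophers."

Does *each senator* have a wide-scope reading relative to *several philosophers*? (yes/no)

*each senator* is embedded in the sentential subject *that the programmer contacted each senator*.
The Sentential Subject Constraint rules out raising the quantifier out of the that-clause subject.
So the wide-scope reading for *each senator* is blocked.

No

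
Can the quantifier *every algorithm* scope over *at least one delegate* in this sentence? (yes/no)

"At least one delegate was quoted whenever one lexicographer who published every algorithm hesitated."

The target quantifier *every algorithm* is part of the relative clause *who published every algorithm*, which is itself inside the adjunct *whenever one lexicographer who published every algorithm hesitated*.
Both the relative clause and the enclosing adjunct are scope islands; QR cannot cross either.
Hence only narrow scope for *every algorithm* (under *at least one delegate*) survives.
(Only the surface reading survives: one fixed delegate with respect to all the relevant algorithms.)

No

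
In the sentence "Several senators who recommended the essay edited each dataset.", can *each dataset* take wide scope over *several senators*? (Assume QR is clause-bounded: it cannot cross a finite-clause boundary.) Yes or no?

The RC *who recommended the essay* is an island, but *each dataset* is not inside it — it is the matrix object, a clausemate of *several senators*.
Since no island is crossed, the inverse ordering is licensed alongside surface scope.

Yes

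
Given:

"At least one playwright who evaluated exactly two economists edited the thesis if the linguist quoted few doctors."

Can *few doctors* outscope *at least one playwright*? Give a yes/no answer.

No

*few doctors* is embedded in the adjunct clause *if the linguist quoted few doctors*.
Adverbial clauses are not L-marked, so they are barriers for QR — the quantifier cannot escape the adjunct.
*few doctors* > *at least one playwright* would require crossing that boundary, which is illicit.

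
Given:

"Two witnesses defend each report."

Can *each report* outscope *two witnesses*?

Yes

*two witnesses* and *each report* are co-arguments of the matrix verb, with nothing but a clause-internal boundary between them.
Ordinary QR to a clause-peripheral position gives the wide-scope LF for the lower DP.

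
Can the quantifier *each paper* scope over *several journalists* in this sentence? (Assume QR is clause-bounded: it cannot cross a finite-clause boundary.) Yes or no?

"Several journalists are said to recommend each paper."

*each paper* is inside a raising infinitive, which is transparent to QR (no CP barrier), so it behaves as a matrix argument.
QR within a single clause is free, so the lower quantifier may take scope over the higher one.
So *each paper* > *several journalists* is among the available readings.

Yes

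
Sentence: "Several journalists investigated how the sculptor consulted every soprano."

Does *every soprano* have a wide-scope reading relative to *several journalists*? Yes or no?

*every soprano* is embedded in the embedded question *how the sculptor consulted every soprano*.
Embedded wh-clauses are opaque for QR, so the quantifier stays inside the question.
*every soprano* is confined to the island and cannot take scope over *several journalists*.

No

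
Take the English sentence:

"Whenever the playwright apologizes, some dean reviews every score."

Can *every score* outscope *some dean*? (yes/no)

Yes

The adjunct clause does not contain *every score*, which is the matrix object.
Ordinary QR to a clause-peripheral position gives the wide-scope LF for the lower DP.
Both orderings are possible: *some dean* > *every score* and *every score* > *some dean*.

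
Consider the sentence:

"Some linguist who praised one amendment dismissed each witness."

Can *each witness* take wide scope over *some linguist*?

Yes

The RC *who praised one amendment* is an island, but *each witness* is not inside it — it is the matrix object, a clausemate of *some linguist*.
Clause-internal QR can adjoin the lower DP above the subject, yielding the inverse reading.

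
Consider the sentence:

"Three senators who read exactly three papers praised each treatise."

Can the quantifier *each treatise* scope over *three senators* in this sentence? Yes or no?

*each treatise* sits in the matrix clause, not in the relative clause on *three senators*.
QR within a single clause is free, so the lower quantifier may take scope over the higher one.
So *each treatise* > *three senators* is among the available readings.

Yes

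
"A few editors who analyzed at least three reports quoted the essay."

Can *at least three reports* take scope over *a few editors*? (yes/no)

No

*at least three reports* sits inside the relative clause *who analyzed at least three reports*.
QR out of a relative clause is ruled out by the relative-clause island constraint.
So *at least three reports* cannot raise high enough to outscope *a few editors*; only the surface ordering *a few editors* > *at least three reports* is available.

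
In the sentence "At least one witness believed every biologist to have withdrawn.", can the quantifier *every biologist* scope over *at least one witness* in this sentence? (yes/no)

Yes

*every biologist* is an ECM subject; ECM complements are not islands, and the embedded quantifier may take matrix scope.
No island intervenes, so both surface and inverse scope are derivable.
The sentence is scopally ambiguous between *at least one witness* > *every biologist* and *every biologist* > *at least one witness*.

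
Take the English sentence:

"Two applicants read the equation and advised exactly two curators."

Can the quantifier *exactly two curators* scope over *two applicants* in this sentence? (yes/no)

No

*exactly two curators* sits inside one conjunct of the coordinate structure (*advised exactly two curators*).
A quantifier cannot raise out of one conjunct of a coordination across the whole coordinate structure — the CSC applies to QR.
The inverse ordering *exactly two curators* > *two applicants* is therefore underivable.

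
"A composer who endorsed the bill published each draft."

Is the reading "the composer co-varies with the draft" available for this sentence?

Yes

That reading corresponds to *each draft* > *a composer*.
The relative clause *who endorsed the bill* modifies *a composer*, but *each draft* is not inside that relative clause — it is an argument of the matrix verb.
QR within a single clause is free, so the lower quantifier may take scope over the higher one.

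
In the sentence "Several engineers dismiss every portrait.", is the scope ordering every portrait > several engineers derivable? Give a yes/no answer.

Yes

*several engineers* and *every portrait* are co-arguments of the matrix verb, with nothing but a clause-internal boundary between them.
Nothing blocks QR of the lower DP to a position above the higher one, so inverse scope is available.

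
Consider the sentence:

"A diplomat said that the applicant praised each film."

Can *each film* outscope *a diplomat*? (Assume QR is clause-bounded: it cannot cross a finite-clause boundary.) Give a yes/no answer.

No

Structurally, *each film* is inside the finite complement clause *that the applicant praised each film*.
QR is clause-bounded, so the finite complement is a scope island for the embedded quantifier.
The inverse ordering *each film* > *a diplomat* is therefore underivable.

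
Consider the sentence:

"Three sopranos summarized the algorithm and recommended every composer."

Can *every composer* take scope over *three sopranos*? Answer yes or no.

Structurally, *every composer* is inside one conjunct of the coordinate structure (*recommended every composer*).
Coordinate structures are islands for non-across-the-board movement, QR included.
Hence only narrow scope for *every composer* (under *three sopranos*) survives.

No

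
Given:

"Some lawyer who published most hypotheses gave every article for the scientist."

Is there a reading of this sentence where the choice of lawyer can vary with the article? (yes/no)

Yes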